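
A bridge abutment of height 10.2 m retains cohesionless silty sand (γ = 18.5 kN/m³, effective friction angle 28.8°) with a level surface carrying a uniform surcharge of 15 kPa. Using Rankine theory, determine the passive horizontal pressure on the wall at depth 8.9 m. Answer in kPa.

514 kPa

K_p = (1 + sin φ)/(1 − sin φ) = 2.859.
σ_v = γz + q = 18.5 × 8.9 + 15 = 179.7 kPa.
σ_h = K_p σ_v = 2.859 × 179.7 = 513.6 kPa.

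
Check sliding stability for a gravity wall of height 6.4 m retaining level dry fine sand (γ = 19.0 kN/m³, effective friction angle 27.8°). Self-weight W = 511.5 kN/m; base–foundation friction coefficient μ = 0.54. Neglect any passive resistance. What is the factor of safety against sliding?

1.95

K_a = tan²(45° − 27.8°/2) = 0.3639.
P_a = ½K_aγH² = 0.5×0.3639×19.0×6.4² = 141.6 kN/m, acting at H/3 = 2.133 m above the base.
FS_sliding = μW / P_a = 0.54×511.5 / 141.6 = 1.951.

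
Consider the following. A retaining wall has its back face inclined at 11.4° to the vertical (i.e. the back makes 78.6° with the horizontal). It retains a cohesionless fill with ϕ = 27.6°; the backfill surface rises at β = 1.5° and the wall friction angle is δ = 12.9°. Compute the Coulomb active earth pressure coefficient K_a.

0.430

K_a = sin²(α+φ) / [sin²α · sin(α−δ) · (1 + √{sin(φ+δ)sin(φ−β) / (sin(α−δ)sin(α+β))})²].
With α = 78.6°, φ = 27.6°, δ = 12.9°, β = 1.5°: K_a = 0.4304.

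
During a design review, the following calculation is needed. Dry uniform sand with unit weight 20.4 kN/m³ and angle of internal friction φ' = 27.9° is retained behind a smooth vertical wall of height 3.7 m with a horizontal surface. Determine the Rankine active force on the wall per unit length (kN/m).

50.6 kN/m

K_a = tan²(45° − φ/2) = 0.3625.
P_a = ½ K_a γ H² = 0.5 × 0.3625 × 20.4 × 3.7² = 50.61 kN/m.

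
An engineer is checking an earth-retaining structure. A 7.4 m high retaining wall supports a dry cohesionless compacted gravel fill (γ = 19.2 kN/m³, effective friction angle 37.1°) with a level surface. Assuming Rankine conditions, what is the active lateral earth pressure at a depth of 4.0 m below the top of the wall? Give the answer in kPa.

K_a = (1 − sin φ)/(1 + sin φ) = 0.2475.
σ_h = K_a γ z = 0.2475 × 19.2 × 4.0 = 19.01 kPa.

19.0 kPa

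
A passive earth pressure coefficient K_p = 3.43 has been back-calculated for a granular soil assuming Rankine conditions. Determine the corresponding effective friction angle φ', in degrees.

K_p = (1+sin φ)/(1−sin φ) ⇒ sin φ = (K_p − 1)/(K_p + 1) = 0.5485.
φ = arcsin(0.5485) = 33.27°.

33.3°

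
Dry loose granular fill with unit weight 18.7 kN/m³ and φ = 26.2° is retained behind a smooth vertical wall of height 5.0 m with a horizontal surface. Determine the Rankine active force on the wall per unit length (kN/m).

90.6 kN/m

K_a = tan²(45° − φ/2) = 0.3874.
P_a = ½ K_a γ H² = 0.5 × 0.3874 × 18.7 × 5.0² = 90.56 kN/m.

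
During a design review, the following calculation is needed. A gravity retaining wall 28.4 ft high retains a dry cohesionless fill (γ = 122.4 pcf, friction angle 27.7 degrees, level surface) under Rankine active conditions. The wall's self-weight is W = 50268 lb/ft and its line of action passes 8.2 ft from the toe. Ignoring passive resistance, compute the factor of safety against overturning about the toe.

K_a = tan²(45° − 27.7°/2) = 0.3653.
P_a = ½K_aγH² = 0.5×0.3653×122.4×28.4² = 18030 lb/ft, acting at H/3 = 9.467 ft above the base.
Overturning moment M_o = P_a × H/3 = 18030 × 9.467 = 170700.
Resisting moment M_r = W × 8.2 = 50268 × 8.2 = 412200.
FS_overturning = M_r/M_o = 412200/170700 = 2.415.

2.41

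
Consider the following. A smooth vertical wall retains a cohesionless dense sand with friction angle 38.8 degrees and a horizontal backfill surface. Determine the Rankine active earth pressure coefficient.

K_a = tan²(45° − φ/2) = tan²(25.60°) = 0.2296.

0.230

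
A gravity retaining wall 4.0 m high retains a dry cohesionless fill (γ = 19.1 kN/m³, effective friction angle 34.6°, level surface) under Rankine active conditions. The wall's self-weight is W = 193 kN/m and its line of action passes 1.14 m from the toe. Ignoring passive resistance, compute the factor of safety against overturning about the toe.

3.92

K_a = tan²(45° − 34.6°/2) = 0.2756.
P_a = ½K_aγH² = 0.5×0.2756×19.1×4.0² = 42.12 kN/m, acting at H/3 = 1.333 m above the base.
Overturning moment M_o = P_a × H/3 = 42.12 × 1.333 = 56.16.
Resisting moment M_r = W × 1.14 = 193 × 1.14 = 220.0.
FS_overturning = M_r/M_o = 220.0/56.16 = 3.918.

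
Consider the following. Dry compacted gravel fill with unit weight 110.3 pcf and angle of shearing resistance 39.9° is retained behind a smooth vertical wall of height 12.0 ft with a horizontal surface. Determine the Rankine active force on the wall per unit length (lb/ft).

K_a = tan²(45° − φ/2) = 0.2184.
P_a = ½ K_a γ H² = 0.5 × 0.2184 × 110.3 × 12.0² = 1735 lb/ft.

1730 lb/ft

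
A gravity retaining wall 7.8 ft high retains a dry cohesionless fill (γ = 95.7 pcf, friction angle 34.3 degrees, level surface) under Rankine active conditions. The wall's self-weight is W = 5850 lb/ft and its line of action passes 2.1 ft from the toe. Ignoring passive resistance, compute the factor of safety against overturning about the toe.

5.81

K_a = tan²(45° − 34.3°/2) = 0.2792.
P_a = ½K_aγH² = 0.5×0.2792×95.7×7.8² = 812.7 lb/ft, acting at H/3 = 2.600 ft above the base.
Overturning moment M_o = P_a × H/3 = 812.7 × 2.600 = 2113.
Resisting moment M_r = W × 2.1 = 5850 × 2.1 = 12280.
FS_overturning = M_r/M_o = 12280/2113 = 5.814.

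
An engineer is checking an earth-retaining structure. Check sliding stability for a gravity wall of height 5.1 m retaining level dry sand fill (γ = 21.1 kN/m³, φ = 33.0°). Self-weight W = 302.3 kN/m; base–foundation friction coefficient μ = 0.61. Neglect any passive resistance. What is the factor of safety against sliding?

2.28

K_a = tan²(45° − 33.0°/2) = 0.2948.
P_a = ½K_aγH² = 0.5×0.2948×21.1×5.1² = 80.89 kN/m, acting at H/3 = 1.700 m above the base.
FS_sliding = μW / P_a = 0.61×302.3 / 80.89 = 2.280.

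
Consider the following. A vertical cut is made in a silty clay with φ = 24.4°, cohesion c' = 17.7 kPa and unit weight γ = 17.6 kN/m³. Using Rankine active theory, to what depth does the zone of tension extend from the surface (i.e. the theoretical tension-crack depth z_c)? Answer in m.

3.12 m

K_a = tan²(45° − 24.4°/2) = 0.4153; √K_a = 0.6445.
The active pressure is zero where K_a γ z = 2c√K_a, so z_c = 2c/(γ√K_a) = 2×17.7/(17.6×0.6445) = 3.121 m.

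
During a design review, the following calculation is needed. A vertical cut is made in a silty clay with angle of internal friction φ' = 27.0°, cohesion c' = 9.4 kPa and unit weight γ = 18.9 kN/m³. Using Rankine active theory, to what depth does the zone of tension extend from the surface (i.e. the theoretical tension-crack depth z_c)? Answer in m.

1.62 m

K_a = tan²(45° − 27.0°/2) = 0.3755; √K_a = 0.6128.
The active pressure is zero where K_a γ z = 2c√K_a, so z_c = 2c/(γ√K_a) = 2×9.4/(18.9×0.6128) = 1.623 m.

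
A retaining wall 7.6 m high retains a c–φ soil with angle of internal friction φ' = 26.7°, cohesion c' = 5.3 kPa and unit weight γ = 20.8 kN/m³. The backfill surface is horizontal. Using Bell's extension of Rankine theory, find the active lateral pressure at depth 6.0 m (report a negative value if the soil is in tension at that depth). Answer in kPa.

K_a = (1 − sin φ)/(1 + sin φ) = 0.3800.
σ_a = K_a γ z − 2c√K_a = 0.3800×20.8×6.0 − 2×5.3×0.6164 = 40.88 kPa.

40.9 kPa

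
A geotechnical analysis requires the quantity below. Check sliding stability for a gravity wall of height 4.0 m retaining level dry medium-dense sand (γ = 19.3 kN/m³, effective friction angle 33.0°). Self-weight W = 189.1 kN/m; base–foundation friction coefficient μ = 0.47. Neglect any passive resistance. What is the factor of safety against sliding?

1.95

K_a = tan²(45° − 33.0°/2) = 0.2948.
P_a = ½K_aγH² = 0.5×0.2948×19.3×4.0² = 45.52 kN/m, acting at H/3 = 1.333 m above the base.
FS_sliding = μW / P_a = 0.47×189.1 / 45.52 = 1.953.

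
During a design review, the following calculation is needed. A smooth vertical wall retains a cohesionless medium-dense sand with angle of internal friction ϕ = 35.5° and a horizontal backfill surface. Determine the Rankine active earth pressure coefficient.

K_a = tan²(45° − φ/2) = tan²(27.25°) = 0.2653.

0.265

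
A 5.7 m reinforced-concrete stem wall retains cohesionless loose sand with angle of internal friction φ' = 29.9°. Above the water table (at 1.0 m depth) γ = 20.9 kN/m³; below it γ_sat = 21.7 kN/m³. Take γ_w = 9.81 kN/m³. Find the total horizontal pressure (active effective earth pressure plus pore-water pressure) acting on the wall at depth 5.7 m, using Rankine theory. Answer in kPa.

71.8 kPa

K_a = (1 − sin φ)/(1 + sin φ) = 0.3347.
γ' = 21.7 − 9.81 = 11.89 kN/m³.
Effective vertical stress at 5.7 m: σ'_v = 20.9×1.0 + 11.89×4.70 = 76.78 kPa.
σ'_h = K_a σ'_v = 0.3347 × 76.78 = 25.70 kPa; u = γ_w × 4.70 = 46.11 kPa.
Total σ_h = 25.70 + 46.11 = 71.80 kPa.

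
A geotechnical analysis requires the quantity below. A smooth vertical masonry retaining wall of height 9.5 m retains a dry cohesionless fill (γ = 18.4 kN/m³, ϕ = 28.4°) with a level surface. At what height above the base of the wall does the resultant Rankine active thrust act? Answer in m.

3.17 m

K_a = 0.3554.
The pressure distribution is triangular, so the resultant acts at H/3 above the base = 9.5/3 = 3.167 m.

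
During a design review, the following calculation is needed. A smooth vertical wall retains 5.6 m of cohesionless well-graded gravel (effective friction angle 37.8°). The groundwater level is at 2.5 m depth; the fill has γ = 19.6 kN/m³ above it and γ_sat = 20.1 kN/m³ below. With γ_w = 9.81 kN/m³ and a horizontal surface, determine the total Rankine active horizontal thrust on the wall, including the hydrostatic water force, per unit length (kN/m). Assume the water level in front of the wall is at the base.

K_a = tan²(45° − φ/2) = 0.2400.
γ' = 20.1 − 9.81 = 10.29 kN/m³. Depth below WT = 3.1 m.
σ'_h at WT = K_a γ d_w = 11.76 kPa; at base = 11.76 + K_a γ' × 3.1 = 19.42 kPa.
P₁ (0–2.5 m) = ½×11.76×2.5 = 14.70. P₂ (2.5–5.6 m) = ½(11.76+19.42)×3.1 = 48.32.
P_w = ½ γ_w h₂² = 0.5×9.81×3.1² = 47.14. Total = 14.70+48.32+47.14 = 110.2 kN/m.

110 kN/m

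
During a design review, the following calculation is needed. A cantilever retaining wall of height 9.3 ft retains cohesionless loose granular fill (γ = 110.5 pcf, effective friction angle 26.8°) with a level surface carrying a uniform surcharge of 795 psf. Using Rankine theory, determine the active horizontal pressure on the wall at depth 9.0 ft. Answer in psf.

K_a = (1 − sin φ)/(1 + sin φ) = 0.3785.
σ_v = γz + q = 110.5 × 9.0 + 795 = 1790 psf.
σ_h = K_a σ_v = 0.3785 × 1790 = 677.3 psf.

677 psf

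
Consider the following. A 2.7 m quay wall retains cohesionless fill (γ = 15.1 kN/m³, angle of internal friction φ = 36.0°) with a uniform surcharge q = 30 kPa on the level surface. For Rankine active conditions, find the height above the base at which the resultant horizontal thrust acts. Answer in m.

K_a = 0.2596.
Triangular part P₁ = ½K_aγH² = 14.29 at H/3 = 0.9000 m; rectangular part P₂ = K_a q H = 21.03 at H/2 = 1.350 m.
ȳ = (P₁·0.9000 + P₂·1.350)/(P₁+P₂) = 1.168 m.

1.17 m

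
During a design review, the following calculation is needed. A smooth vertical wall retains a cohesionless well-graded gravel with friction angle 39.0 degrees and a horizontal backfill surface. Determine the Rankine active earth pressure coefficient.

0.228

K_a = tan²(45° − φ/2) = tan²(25.50°) = 0.2275.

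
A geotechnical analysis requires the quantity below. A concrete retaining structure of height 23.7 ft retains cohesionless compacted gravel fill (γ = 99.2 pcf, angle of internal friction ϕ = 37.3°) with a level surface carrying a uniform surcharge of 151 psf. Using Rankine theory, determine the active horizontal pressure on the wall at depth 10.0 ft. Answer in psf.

K_a = (1 − sin φ)/(1 + sin φ) = 0.2453.
σ_v = γz + q = 99.2 × 10.0 + 151 = 1143 psf.
σ_h = K_a σ_v = 0.2453 × 1143 = 280.4 psf.

280 psf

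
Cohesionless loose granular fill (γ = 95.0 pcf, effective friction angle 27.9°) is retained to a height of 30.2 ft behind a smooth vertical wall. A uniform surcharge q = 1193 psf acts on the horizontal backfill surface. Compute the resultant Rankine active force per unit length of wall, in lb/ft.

K_a = tan²(45° − φ/2) = 0.3625.
Soil triangle: ½ K_a γ H² = 0.5×0.3625×95.0×30.2² = 15700 lb/ft.
Surcharge rectangle: K_a q H = 0.3625×1193×30.2 = 13060 lb/ft.
Total = 15700 + 13060 = 28760 lb/ft.

28800 lb/ft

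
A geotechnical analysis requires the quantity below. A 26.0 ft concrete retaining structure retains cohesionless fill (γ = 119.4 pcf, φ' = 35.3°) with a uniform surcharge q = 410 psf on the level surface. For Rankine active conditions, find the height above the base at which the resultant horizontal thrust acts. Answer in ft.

9.57 ft

K_a = 0.2675.
Triangular part P₁ = ½K_aγH² = 10800 at H/3 = 8.667 ft; rectangular part P₂ = K_a q H = 2852 at H/2 = 13.00 ft.
ȳ = (P₁·8.667 + P₂·13.00)/(P₁+P₂) = 9.572 ft.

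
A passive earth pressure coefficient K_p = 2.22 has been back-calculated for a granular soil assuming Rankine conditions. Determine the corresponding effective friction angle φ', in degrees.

22.3°

K_p = (1+sin φ)/(1−sin φ) ⇒ sin φ = (K_p − 1)/(K_p + 1) = 0.3789.
φ = arcsin(0.3789) = 22.26°.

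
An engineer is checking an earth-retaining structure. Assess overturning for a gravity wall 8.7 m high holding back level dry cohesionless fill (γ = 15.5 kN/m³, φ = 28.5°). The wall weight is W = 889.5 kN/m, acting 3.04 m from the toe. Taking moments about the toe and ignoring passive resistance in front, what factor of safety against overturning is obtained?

K_a = tan²(45° − 28.5°/2) = 0.3540.
P_a = ½K_aγH² = 0.5×0.3540×15.5×8.7² = 207.6 kN/m, acting at H/3 = 2.900 m above the base.
Overturning moment M_o = P_a × H/3 = 207.6 × 2.900 = 602.1.
Resisting moment M_r = W × 3.04 = 889.5 × 3.04 = 2704.
FS_overturning = M_r/M_o = 2704/602.1 = 4.491.

4.49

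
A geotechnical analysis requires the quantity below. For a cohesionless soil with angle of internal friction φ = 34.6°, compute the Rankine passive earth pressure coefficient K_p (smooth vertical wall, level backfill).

K_p = (1 + sin φ)/(1 − sin φ) = tan²(45° + 34.6°/2) = 3.628.

3.63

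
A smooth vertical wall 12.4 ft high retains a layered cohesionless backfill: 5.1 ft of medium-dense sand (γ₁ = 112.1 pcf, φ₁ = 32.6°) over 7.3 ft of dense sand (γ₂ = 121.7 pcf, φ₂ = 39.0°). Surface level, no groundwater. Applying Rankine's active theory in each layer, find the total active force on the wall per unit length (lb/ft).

K_a1 = tan²(45°−32.6°/2) = 0.2997; K_a2 = tan²(45°−39.0°/2) = 0.2275.
Layer 1: σ at base = K_a1 γ₁ h₁ = 171.4 psf; P₁ = ½×171.4×5.1 = 437.0.
Layer 2: σ_v at top = γ₁h₁ = 571.7; σ_h top = K_a2×571.7 = 130.1; σ_h base = K_a2×(571.7+121.7×7.3) = 332.2.
P₂ = ½(130.1+332.2)×7.3 = 1687. Total P_a = 437.0+1687 = 2124 lb/ft.

2120 lb/ft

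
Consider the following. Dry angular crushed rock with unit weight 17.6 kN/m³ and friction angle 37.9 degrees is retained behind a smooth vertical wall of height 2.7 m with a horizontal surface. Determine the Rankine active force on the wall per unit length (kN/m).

K_a = tan²(45° − φ/2) = 0.2389.
P_a = ½ K_a γ H² = 0.5 × 0.2389 × 17.6 × 2.7² = 15.33 kN/m.

15.3 kN/m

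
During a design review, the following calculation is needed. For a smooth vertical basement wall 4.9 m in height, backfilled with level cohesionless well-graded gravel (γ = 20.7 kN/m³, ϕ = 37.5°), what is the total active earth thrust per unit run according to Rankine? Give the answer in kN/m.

K_a = tan²(45° − φ/2) = 0.2432.
P_a = ½ K_a γ H² = 0.5 × 0.2432 × 20.7 × 4.9² = 60.43 kN/m.

60.4 kN/m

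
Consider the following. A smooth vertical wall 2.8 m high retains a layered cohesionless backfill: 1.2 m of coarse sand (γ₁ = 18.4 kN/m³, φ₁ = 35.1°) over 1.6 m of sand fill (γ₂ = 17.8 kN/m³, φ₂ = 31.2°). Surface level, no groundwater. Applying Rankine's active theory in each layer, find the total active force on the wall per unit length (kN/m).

K_a1 = tan²(45°−35.1°/2) = 0.2698; K_a2 = tan²(45°−31.2°/2) = 0.3175.
Layer 1: σ at base = K_a1 γ₁ h₁ = 5.958 kPa; P₁ = ½×5.958×1.2 = 3.575.
Layer 2: σ_v at top = γ₁h₁ = 22.08; σ_h top = K_a2×22.08 = 7.010; σ_h base = K_a2×(22.08+17.8×1.6) = 16.05.
P₂ = ½(7.010+16.05)×1.6 = 18.45. Total P_a = 3.575+18.45 = 22.03 kN/m.

22.0 kN/m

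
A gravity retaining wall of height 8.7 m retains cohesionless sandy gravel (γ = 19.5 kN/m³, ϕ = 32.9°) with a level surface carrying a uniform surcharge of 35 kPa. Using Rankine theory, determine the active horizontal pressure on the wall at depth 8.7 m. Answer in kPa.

60.6 kPa

K_a = (1 − sin φ)/(1 + sin φ) = 0.2960.
σ_v = γz + q = 19.5 × 8.7 + 35 = 204.6 kPa.
σ_h = K_a σ_v = 0.2960 × 204.6 = 60.58 kPa.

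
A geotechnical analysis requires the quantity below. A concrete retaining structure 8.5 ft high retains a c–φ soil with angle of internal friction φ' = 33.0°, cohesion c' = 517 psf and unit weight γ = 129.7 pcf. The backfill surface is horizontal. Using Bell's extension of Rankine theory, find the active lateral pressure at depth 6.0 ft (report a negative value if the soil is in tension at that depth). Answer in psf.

-332 psf

K_a = (1 − sin φ)/(1 + sin φ) = 0.2948.
σ_a = K_a γ z − 2c√K_a = 0.2948×129.7×6.0 − 2×517×0.5430 = -332.0 psf.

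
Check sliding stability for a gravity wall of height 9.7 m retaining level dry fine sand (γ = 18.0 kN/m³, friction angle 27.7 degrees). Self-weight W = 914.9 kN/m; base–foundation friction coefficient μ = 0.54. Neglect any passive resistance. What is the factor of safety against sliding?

1.60

K_a = tan²(45° − 27.7°/2) = 0.3653.
P_a = ½K_aγH² = 0.5×0.3653×18.0×9.7² = 309.4 kN/m, acting at H/3 = 3.233 m above the base.
FS_sliding = μW / P_a = 0.54×914.9 / 309.4 = 1.597.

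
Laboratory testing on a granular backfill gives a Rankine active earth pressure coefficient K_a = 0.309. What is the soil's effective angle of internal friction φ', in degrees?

K_a = tan²(45° − φ/2) ⇒ 45° − φ/2 = arctan(√0.309) = 29.07°.
φ = 2(45° − 29.07°) = 31.86°.

31.9°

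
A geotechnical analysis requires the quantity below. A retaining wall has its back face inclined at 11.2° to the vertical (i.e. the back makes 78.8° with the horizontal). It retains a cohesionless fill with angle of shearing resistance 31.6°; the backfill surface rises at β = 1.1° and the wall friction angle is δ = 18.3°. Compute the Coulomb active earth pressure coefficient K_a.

K_a = sin²(α+φ) / [sin²α · sin(α−δ) · (1 + √{sin(φ+δ)sin(φ−β) / (sin(α−δ)sin(α+β))})²].
With α = 78.8°, φ = 31.6°, δ = 18.3°, β = 1.1°: K_a = 0.3747.

0.375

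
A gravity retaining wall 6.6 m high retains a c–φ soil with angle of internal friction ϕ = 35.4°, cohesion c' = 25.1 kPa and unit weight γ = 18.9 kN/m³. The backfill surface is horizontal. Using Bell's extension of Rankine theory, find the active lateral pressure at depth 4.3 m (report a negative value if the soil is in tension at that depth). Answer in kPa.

-4.26 kPa

K_a = (1 − sin φ)/(1 + sin φ) = 0.2664.
σ_a = K_a γ z − 2c√K_a = 0.2664×18.9×4.3 − 2×25.1×0.5161 = -4.260 kPa.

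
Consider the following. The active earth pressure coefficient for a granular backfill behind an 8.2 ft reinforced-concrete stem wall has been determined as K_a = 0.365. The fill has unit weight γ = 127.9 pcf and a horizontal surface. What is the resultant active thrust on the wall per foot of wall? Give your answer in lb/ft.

1570 lb/ft

P = ½ K_a γ H² = 0.5 × 0.365 × 127.9 × 8.2² = 1569 lb/ft.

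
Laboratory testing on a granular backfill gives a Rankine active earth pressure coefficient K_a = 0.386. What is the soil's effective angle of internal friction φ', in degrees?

K_a = tan²(45° − φ/2) ⇒ 45° − φ/2 = arctan(√0.386) = 31.85°.
φ = 2(45° − 31.85°) = 26.30°.

26.3°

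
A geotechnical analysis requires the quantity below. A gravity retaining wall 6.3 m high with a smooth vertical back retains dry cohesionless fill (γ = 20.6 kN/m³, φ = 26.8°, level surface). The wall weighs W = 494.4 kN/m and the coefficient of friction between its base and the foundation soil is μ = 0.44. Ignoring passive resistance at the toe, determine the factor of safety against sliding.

1.41

K_a = tan²(45° − 26.8°/2) = 0.3785.
P_a = ½K_aγH² = 0.5×0.3785×20.6×6.3² = 154.7 kN/m, acting at H/3 = 2.100 m above the base.
FS_sliding = μW / P_a = 0.44×494.4 / 154.7 = 1.406.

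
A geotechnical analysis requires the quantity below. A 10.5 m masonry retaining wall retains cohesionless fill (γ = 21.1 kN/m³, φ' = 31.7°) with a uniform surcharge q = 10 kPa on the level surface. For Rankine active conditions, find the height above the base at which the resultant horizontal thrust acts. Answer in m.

3.64 m

K_a = 0.3111.
Triangular part P₁ = ½K_aγH² = 361.8 at H/3 = 3.500 m; rectangular part P₂ = K_a q H = 32.66 at H/2 = 5.250 m.
ȳ = (P₁·3.500 + P₂·5.250)/(P₁+P₂) = 3.645 m.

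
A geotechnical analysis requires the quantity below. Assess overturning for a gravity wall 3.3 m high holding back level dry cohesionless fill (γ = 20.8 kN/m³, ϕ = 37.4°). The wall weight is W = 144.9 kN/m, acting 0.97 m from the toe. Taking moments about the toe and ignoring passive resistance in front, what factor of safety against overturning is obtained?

K_a = tan²(45° − 37.4°/2) = 0.2443.
P_a = ½K_aγH² = 0.5×0.2443×20.8×3.3² = 27.66 kN/m, acting at H/3 = 1.100 m above the base.
Overturning moment M_o = P_a × H/3 = 27.66 × 1.100 = 30.43.
Resisting moment M_r = W × 0.97 = 144.9 × 0.97 = 140.6.
FS_overturning = M_r/M_o = 140.6/30.43 = 4.619.

4.62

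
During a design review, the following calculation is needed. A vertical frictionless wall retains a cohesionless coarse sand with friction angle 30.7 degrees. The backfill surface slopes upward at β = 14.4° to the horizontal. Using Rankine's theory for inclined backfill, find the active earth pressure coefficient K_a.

K_a = cos β · (cos β − √(cos²β − cos²φ)) / (cos β + √(cos²β − cos²φ)).
cos β = 0.9686, cos φ = 0.8599, √(cos²β − cos²φ) = 0.4459.
K_a = 0.9686 × (0.9686 − 0.4459)/(0.9686 + 0.4459) = 0.3579.

0.358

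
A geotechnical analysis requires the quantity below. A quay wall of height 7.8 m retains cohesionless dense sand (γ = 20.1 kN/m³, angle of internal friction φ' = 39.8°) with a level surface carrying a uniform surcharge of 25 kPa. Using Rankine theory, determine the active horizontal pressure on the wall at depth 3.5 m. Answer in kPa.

K_a = (1 − sin φ)/(1 + sin φ) = 0.2194.
σ_v = γz + q = 20.1 × 3.5 + 25 = 95.35 kPa.
σ_h = K_a σ_v = 0.2194 × 95.35 = 20.92 kPa.

20.9 kPa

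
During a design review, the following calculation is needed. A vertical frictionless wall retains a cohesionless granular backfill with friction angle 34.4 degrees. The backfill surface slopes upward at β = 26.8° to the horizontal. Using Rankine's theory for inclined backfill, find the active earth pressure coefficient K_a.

K_a = cos β · (cos β − √(cos²β − cos²φ)) / (cos β + √(cos²β − cos²φ)).
cos β = 0.8926, cos φ = 0.8251, √(cos²β − cos²φ) = 0.3404.
K_a = 0.8926 × (0.8926 − 0.3404)/(0.8926 + 0.3404) = 0.3997.

0.400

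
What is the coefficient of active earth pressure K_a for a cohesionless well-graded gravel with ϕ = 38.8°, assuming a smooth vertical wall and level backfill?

K_a = tan²(45° − φ/2) = tan²(25.60°) = 0.2296.

0.230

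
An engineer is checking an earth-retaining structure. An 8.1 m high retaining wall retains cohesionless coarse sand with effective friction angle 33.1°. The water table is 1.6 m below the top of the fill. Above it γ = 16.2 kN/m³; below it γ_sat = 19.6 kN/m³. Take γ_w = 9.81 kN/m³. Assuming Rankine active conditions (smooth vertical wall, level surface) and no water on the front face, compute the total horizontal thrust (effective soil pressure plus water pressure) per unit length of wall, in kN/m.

324 kN/m

K_a = tan²(45° − φ/2) = 0.2936.
γ' = 19.6 − 9.81 = 9.790 kN/m³. Depth below WT = 6.5 m.
σ'_h at WT = K_a γ d_w = 7.609 kPa; at base = 7.609 + K_a γ' × 6.5 = 26.29 kPa.
P₁ (0–1.6 m) = ½×7.609×1.6 = 6.088. P₂ (1.6–8.1 m) = ½(7.609+26.29)×6.5 = 110.2.
P_w = ½ γ_w h₂² = 0.5×9.81×6.5² = 207.2. Total = 6.088+110.2+207.2 = 323.5 kN/m.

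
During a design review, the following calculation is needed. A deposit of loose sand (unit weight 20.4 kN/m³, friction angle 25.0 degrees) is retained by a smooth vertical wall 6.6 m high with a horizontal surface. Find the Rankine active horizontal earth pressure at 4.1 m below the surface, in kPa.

K_a = (1 − sin φ)/(1 + sin φ) = 0.4059.
σ_h = K_a γ z = 0.4059 × 20.4 × 4.1 = 33.95 kPa.

33.9 kPa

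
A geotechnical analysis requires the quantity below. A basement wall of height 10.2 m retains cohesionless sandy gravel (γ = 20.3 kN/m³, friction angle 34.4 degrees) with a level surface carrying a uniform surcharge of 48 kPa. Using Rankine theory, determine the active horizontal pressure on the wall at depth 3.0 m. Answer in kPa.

30.3 kPa

K_a = (1 − sin φ)/(1 + sin φ) = 0.2780.
σ_v = γz + q = 20.3 × 3.0 + 48 = 108.9 kPa.
σ_h = K_a σ_v = 0.2780 × 108.9 = 30.27 kPa.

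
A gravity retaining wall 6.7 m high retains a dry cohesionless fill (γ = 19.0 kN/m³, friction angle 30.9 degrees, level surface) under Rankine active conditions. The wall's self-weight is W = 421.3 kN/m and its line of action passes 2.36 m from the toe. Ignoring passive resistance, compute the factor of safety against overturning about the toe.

K_a = tan²(45° − 30.9°/2) = 0.3214.
P_a = ½K_aγH² = 0.5×0.3214×19.0×6.7² = 137.1 kN/m, acting at H/3 = 2.233 m above the base.
Overturning moment M_o = P_a × H/3 = 137.1 × 2.233 = 306.1.
Resisting moment M_r = W × 2.36 = 421.3 × 2.36 = 994.3.
FS_overturning = M_r/M_o = 994.3/306.1 = 3.248.

3.25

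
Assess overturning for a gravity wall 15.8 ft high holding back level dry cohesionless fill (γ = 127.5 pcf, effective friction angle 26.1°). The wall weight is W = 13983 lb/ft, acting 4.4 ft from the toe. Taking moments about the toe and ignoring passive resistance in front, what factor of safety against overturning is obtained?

1.89

K_a = tan²(45° − 26.1°/2) = 0.3889.
P_a = ½K_aγH² = 0.5×0.3889×127.5×15.8² = 6190 lb/ft, acting at H/3 = 5.267 ft above the base.
Overturning moment M_o = P_a × H/3 = 6190 × 5.267 = 32600.
Resisting moment M_r = W × 4.4 = 13983 × 4.4 = 61530.
FS_overturning = M_r/M_o = 61530/32600 = 1.887.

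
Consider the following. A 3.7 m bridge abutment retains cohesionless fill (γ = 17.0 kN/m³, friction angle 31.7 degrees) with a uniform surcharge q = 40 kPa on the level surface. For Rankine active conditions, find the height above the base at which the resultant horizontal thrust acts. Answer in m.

K_a = 0.3111.
Triangular part P₁ = ½K_aγH² = 36.20 at H/3 = 1.233 m; rectangular part P₂ = K_a q H = 46.04 at H/2 = 1.850 m.
ȳ = (P₁·1.233 + P₂·1.850)/(P₁+P₂) = 1.579 m.

1.58 m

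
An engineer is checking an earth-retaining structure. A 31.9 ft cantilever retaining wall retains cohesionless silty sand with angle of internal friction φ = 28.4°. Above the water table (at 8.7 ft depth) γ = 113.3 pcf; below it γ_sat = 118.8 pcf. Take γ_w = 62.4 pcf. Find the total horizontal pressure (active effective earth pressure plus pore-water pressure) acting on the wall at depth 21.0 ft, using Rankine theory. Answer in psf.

K_a = (1 − sin φ)/(1 + sin φ) = 0.3554.
γ' = 118.8 − 62.4 = 56.40 pcf.
Effective vertical stress at 21.0 ft: σ'_v = 113.3×8.7 + 56.40×12.3 = 1679 psf.
σ'_h = K_a σ'_v = 0.3554 × 1679 = 596.8 psf; u = γ_w × 12.3 = 767.5 psf.
Total σ_h = 596.8 + 767.5 = 1364 psf.

1360 psf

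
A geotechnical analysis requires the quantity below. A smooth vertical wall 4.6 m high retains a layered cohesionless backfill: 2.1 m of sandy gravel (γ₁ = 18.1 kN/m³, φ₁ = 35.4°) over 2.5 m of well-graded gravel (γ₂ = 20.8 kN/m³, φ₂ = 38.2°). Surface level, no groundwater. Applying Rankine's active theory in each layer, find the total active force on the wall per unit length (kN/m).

K_a1 = tan²(45°−35.4°/2) = 0.2664; K_a2 = tan²(45°−38.2°/2) = 0.2358.
Layer 1: σ at base = K_a1 γ₁ h₁ = 10.13 kPa; P₁ = ½×10.13×2.1 = 10.63.
Layer 2: σ_v at top = γ₁h₁ = 38.01; σ_h top = K_a2×38.01 = 8.962; σ_h base = K_a2×(38.01+20.8×2.5) = 21.22.
P₂ = ½(8.962+21.22)×2.5 = 37.73. Total P_a = 10.63+37.73 = 48.36 kN/m.

48.4 kN/m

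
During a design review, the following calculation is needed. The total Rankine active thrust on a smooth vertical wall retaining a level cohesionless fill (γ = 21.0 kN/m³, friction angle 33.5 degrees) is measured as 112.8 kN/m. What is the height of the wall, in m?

6.10 m

K_a = 0.2887. P_a = ½ K_a γ H² ⇒ H = √(2P_a/(K_a γ)).
H = √(2×112.8/(0.2887×21.0)) = 6.100 m.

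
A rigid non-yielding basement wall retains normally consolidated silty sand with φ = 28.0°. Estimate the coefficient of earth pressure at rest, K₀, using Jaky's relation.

K₀ = 1 − sin φ' = 1 − sin 28.0° = 0.5305.

0.531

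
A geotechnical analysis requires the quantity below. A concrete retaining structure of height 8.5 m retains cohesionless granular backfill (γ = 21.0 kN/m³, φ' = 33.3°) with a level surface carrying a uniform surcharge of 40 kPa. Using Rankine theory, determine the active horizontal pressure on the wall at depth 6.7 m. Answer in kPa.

52.6 kPa

K_a = (1 − sin φ)/(1 + sin φ) = 0.2911.
σ_v = γz + q = 21.0 × 6.7 + 40 = 180.7 kPa.
σ_h = K_a σ_v = 0.2911 × 180.7 = 52.61 kPa.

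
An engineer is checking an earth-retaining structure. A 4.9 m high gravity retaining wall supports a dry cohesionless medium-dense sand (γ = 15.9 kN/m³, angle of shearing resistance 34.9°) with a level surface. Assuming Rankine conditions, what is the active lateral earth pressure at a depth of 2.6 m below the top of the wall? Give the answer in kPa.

11.3 kPa

K_a = (1 − sin φ)/(1 + sin φ) = 0.2721.
σ_h = K_a γ z = 0.2721 × 15.9 × 2.6 = 11.25 kPa.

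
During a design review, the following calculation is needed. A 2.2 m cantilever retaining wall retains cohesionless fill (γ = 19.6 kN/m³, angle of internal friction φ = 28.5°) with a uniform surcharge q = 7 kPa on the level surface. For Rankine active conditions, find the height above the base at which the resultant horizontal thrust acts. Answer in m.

0.823 m

K_a = 0.3540.
Triangular part P₁ = ½K_aγH² = 16.79 at H/3 = 0.7333 m; rectangular part P₂ = K_a q H = 5.451 at H/2 = 1.100 m.
ȳ = (P₁·0.7333 + P₂·1.100)/(P₁+P₂) = 0.8232 m.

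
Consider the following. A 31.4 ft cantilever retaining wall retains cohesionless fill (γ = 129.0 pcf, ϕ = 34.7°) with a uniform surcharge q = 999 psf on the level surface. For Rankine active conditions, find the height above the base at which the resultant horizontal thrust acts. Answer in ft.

K_a = 0.2745.
Triangular part P₁ = ½K_aγH² = 17450 at H/3 = 10.47 ft; rectangular part P₂ = K_a q H = 8610 at H/2 = 15.70 ft.
ȳ = (P₁·10.47 + P₂·15.70)/(P₁+P₂) = 12.20 ft.

12.2 ft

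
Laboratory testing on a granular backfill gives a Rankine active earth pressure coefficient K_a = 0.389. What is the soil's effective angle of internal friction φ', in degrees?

K_a = tan²(45° − φ/2) ⇒ 45° − φ/2 = arctan(√0.389) = 31.95°.
φ = 2(45° − 31.95°) = 26.10°.

26.1°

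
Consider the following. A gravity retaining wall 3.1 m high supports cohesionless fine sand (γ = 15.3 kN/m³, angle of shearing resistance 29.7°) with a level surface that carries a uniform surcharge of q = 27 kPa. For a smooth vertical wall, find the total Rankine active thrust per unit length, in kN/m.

K_a = tan²(45° − φ/2) = 0.3374.
Soil triangle: ½ K_a γ H² = 0.5×0.3374×15.3×3.1² = 24.80 kN/m.
Surcharge rectangle: K_a q H = 0.3374×27×3.1 = 28.24 kN/m.
Total = 24.80 + 28.24 = 53.04 kN/m.

53.0 kN/m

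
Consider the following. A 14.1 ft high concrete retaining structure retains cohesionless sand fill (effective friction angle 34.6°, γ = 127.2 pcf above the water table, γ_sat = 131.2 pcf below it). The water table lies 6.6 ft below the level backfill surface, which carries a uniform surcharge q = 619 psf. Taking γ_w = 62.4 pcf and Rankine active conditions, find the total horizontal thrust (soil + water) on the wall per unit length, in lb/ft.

7190 lb/ft

K_a = tan²(45° − φ/2) = 0.2756.
γ' = 131.2 − 62.4 = 68.80 pcf. h₂ = H − d_w = 7.5 ft.
σ'_h: at surface K_a·q = 170.6; at WT K_a(q+γd_w) = 402.0; at base K_a(q+γd_w+γ'h₂) = 544.3 psf.
P₁ = ½(170.6+402.0)×6.6 = 1890; P₂ = ½(402.0+544.3)×7.5 = 3549; P_w = ½γ_w h₂² = 1755.
Total = 1890+3549+1755 = 7193 lb/ft.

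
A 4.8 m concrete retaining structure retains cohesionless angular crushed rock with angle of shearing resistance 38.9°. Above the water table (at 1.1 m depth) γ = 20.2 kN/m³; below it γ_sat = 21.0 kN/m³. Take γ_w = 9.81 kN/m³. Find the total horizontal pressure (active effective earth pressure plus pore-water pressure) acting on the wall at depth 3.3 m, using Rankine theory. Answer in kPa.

K_a = (1 − sin φ)/(1 + sin φ) = 0.2285.
γ' = 21.0 − 9.81 = 11.19 kN/m³.
Effective vertical stress at 3.3 m: σ'_v = 20.2×1.1 + 11.19×2.20 = 46.84 kPa.
σ'_h = K_a σ'_v = 0.2285 × 46.84 = 10.70 kPa; u = γ_w × 2.20 = 21.58 kPa.
Total σ_h = 10.70 + 21.58 = 32.29 kPa.

32.3 kPa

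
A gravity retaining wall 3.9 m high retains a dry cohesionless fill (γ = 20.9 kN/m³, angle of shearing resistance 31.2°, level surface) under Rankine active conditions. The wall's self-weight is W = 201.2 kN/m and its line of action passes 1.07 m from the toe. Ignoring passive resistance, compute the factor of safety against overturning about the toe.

K_a = tan²(45° − 31.2°/2) = 0.3175.
P_a = ½K_aγH² = 0.5×0.3175×20.9×3.9² = 50.46 kN/m, acting at H/3 = 1.300 m above the base.
Overturning moment M_o = P_a × H/3 = 50.46 × 1.300 = 65.60.
Resisting moment M_r = W × 1.07 = 201.2 × 1.07 = 215.3.
FS_overturning = M_r/M_o = 215.3/65.60 = 3.282.

3.28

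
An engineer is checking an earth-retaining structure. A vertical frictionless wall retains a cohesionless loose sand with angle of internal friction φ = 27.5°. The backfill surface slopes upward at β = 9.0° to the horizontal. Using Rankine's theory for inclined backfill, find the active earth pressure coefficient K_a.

0.384

K_a = cos β · (cos β − √(cos²β − cos²φ)) / (cos β + √(cos²β − cos²φ)).
cos β = 0.9877, cos φ = 0.8870, √(cos²β − cos²φ) = 0.4344.
K_a = 0.9877 × (0.9877 − 0.4344)/(0.9877 + 0.4344) = 0.3842.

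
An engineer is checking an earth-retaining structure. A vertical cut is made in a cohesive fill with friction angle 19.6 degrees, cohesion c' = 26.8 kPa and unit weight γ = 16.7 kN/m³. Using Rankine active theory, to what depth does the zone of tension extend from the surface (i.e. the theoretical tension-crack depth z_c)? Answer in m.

4.55 m

K_a = tan²(45° − 19.6°/2) = 0.4976; √K_a = 0.7054.
The active pressure is zero where K_a γ z = 2c√K_a, so z_c = 2c/(γ√K_a) = 2×26.8/(16.7×0.7054) = 4.550 m.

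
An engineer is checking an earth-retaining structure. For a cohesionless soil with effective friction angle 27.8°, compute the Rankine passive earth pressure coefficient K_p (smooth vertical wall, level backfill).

K_p = (1 + sin φ)/(1 − sin φ) = tan²(45° + 27.8°/2) = 2.748.

2.75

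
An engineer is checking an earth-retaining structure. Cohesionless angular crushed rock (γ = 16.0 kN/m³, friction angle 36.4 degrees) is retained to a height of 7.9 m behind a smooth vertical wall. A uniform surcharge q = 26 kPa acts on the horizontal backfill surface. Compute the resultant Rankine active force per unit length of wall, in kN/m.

180 kN/m

K_a = tan²(45° − φ/2) = 0.2552.
Soil triangle: ½ K_a γ H² = 0.5×0.2552×16.0×7.9² = 127.4 kN/m.
Surcharge rectangle: K_a q H = 0.2552×26×7.9 = 52.41 kN/m.
Total = 127.4 + 52.41 = 179.8 kN/m.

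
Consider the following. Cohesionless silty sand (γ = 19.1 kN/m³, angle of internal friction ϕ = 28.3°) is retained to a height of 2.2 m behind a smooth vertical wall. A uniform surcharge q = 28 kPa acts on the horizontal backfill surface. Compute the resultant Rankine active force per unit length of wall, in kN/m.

38.5 kN/m

K_a = tan²(45° − φ/2) = 0.3568.
Soil triangle: ½ K_a γ H² = 0.5×0.3568×19.1×2.2² = 16.49 kN/m.
Surcharge rectangle: K_a q H = 0.3568×28×2.2 = 21.98 kN/m.
Total = 16.49 + 21.98 = 38.47 kN/m.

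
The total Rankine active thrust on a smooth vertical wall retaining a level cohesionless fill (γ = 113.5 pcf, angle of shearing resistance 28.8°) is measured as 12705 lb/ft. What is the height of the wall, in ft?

K_a = 0.3498. P_a = ½ K_a γ H² ⇒ H = √(2P_a/(K_a γ)).
H = √(2×12705/(0.3498×113.5)) = 25.30 ft.

25.3 ft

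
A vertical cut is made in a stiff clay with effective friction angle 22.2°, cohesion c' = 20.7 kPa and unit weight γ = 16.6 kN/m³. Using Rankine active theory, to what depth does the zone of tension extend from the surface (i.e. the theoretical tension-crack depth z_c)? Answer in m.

3.71 m

K_a = tan²(45° − 22.2°/2) = 0.4515; √K_a = 0.6720.
The active pressure is zero where K_a γ z = 2c√K_a, so z_c = 2c/(γ√K_a) = 2×20.7/(16.6×0.6720) = 3.711 m.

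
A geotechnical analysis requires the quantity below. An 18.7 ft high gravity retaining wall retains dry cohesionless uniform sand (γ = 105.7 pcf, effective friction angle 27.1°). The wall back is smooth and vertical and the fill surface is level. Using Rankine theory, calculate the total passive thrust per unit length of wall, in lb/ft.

K_p = tan²(45° + φ/2) = 2.673.
P_p = ½ K_p γ H² = 0.5 × 2.673 × 105.7 × 18.7² = 49410 lb/ft.

49400 lb/ft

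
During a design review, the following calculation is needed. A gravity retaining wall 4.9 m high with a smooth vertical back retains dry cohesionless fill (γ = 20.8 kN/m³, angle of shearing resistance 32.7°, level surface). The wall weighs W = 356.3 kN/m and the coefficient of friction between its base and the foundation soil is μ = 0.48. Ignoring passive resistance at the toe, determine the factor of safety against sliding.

2.29

K_a = tan²(45° − 32.7°/2) = 0.2985.
P_a = ½K_aγH² = 0.5×0.2985×20.8×4.9² = 74.54 kN/m, acting at H/3 = 1.633 m above the base.
FS_sliding = μW / P_a = 0.48×356.3 / 74.54 = 2.295.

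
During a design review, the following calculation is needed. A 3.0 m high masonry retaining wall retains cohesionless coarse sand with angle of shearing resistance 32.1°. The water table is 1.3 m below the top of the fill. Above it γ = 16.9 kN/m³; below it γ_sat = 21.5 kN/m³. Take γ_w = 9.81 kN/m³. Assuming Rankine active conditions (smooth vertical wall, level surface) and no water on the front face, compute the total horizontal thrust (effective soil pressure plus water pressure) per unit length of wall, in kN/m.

35.1 kN/m

K_a = tan²(45° − φ/2) = 0.3060.
γ' = 21.5 − 9.81 = 11.69 kN/m³. Depth below WT = 1.7 m.
σ'_h at WT = K_a γ d_w = 6.723 kPa; at base = 6.723 + K_a γ' × 1.7 = 12.80 kPa.
P₁ (0–1.3 m) = ½×6.723×1.3 = 4.370. P₂ (1.3–3.0 m) = ½(6.723+12.80)×1.7 = 16.60.
P_w = ½ γ_w h₂² = 0.5×9.81×1.7² = 14.18. Total = 4.370+16.60+14.18 = 35.14 kN/m.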